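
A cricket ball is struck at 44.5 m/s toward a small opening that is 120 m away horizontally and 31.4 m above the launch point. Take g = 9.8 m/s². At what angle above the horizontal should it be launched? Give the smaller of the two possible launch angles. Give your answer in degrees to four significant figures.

35.26°

Trajectory: y = x tanθ − g x² (1 + tan²θ)/(2v₀²). With x = 120, y = 31.4, v₀ = 44.5, g = 9.80:
35.63 tan²θ − 120 tanθ + (67.03) = 0.
tanθ = [120 ± √(120² − 4 × 35.63 × (67.03))] / (2 × 35.63) = (120 ± 69.61) / 71.26, giving tanθ = 0.7070 or 2.661.
θ = 35.26° or 69.40°; the smaller is 35.26°.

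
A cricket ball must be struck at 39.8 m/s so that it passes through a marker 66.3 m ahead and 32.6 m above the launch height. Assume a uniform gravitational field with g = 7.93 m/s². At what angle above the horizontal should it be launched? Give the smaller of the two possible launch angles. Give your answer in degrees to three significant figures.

36.9°

Trajectory: y = x tanθ − g x² (1 + tan²θ)/(2v₀²). With x = 66.3, y = 32.6, v₀ = 39.8, g = 7.93:
11.00 tan²θ − 66.3 tanθ + (43.60) = 0.
tanθ = [66.3 ± √(66.3² − 4 × 11.00 × (43.60))] / (2 × 11.00) = (66.3 ± 49.77) / 22.01, giving tanθ = 0.7513 or 5.274.
θ = 36.92° or 79.26°; the smaller is 36.92°.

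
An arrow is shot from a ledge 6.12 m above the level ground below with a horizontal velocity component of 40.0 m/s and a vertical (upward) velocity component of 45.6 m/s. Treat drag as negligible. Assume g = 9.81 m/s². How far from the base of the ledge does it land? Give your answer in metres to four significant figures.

377.2 m

The projectile lands when y = 6.12 + (45.60) t − ½·9.81·t² = 0. Positive root: t = (45.60 + √(45.60² + 2·9.81·6.12)) / 9.81 = (45.60 + 46.90) / 9.81 = 9.429 s.
Horizontal distance: R = vₓ t = 40.00 × 9.429 = 377.2 m.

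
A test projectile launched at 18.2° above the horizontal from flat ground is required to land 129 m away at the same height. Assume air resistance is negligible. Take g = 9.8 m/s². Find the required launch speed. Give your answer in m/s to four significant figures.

On level ground R = v₀² sin 2θ / g ⇒ v₀ = √(gR / sin 2θ).
v₀ = √(9.80 × 129 / sin 36.40°) = √(1264 / 0.5934) = √2130.4 = 46.16 m/s.

46.16 m/s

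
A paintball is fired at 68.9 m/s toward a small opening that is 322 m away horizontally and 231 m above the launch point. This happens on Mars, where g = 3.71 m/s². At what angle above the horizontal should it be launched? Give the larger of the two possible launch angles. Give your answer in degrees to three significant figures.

81.9°

Trajectory: y = x tanθ − g x² (1 + tan²θ)/(2v₀²). With x = 322, y = 231, v₀ = 68.9, g = 3.71:
40.52 tan²θ − 322 tanθ + (271.5) = 0.
tanθ = [322 ± √(322² − 4 × 40.52 × (271.5))] / (2 × 40.52) = (322 ± 244.3) / 81.03, giving tanθ = 0.9589 or 6.989.
θ = 43.80° or 81.86°; the larger is 81.86°.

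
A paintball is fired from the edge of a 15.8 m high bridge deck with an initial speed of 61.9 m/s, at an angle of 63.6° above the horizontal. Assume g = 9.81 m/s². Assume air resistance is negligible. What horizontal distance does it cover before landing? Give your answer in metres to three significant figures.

vₓ = 61.90 cos 63.6° = 27.52 m/s; v_y0 = 61.90 sin 63.6° = 55.44 m/s.
Vertical motion (up positive, ground at y = 0): 4.905 t² − (55.44) t − 15.8 = 0, so t = (55.44 + √(55.44² + 2·9.81·15.8)) / 9.81 = (55.44 + 58.17) / 9.81 = 11.58 s.
Horizontal distance: R = vₓ t = 27.52 × 11.58 = 318.8 m.

319 m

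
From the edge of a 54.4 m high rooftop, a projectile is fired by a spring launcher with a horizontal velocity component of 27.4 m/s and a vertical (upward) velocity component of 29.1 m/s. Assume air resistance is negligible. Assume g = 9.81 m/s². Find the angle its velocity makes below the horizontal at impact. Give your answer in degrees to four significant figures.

Vertical motion (up positive, ground at y = 0): 4.905 t² − (29.10) t − 54.4 = 0, so t = (29.10 + √(29.10² + 2·9.81·54.4)) / 9.81 = (29.10 + 43.75) / 9.81 = 7.426 s.
At impact: v_y = v_y0 − g t = −43.75 m/s; vₓ = 27.40 m/s.
Angle below horizontal: arctan(|v_y|/vₓ) = arctan(43.75/27.40) = 57.94°.

57.94°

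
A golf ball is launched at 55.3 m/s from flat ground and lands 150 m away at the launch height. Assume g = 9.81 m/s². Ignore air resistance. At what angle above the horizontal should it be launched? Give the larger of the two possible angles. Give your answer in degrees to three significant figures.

From R = (v₀²/g) sin 2θ: sin 2θ = 9.81 × 150 / 3058.1 = 0.4812.
2θ = 28.76° or 180° − 28.76° = 151.2°, so θ = 14.38° or 75.62°.
The larger angle is 75.62°.

75.6°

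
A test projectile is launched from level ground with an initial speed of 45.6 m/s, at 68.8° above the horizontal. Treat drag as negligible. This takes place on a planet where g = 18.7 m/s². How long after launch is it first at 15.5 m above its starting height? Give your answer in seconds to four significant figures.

vₓ = 45.60 cos 68.8° = 16.49 m/s; v_y0 = 45.60 sin 68.8° = 42.51 m/s.
Height y(t) = 42.51 t − 9.350 t² = 15.5 gives 9.350 t² − 42.51 t + 15.5 = 0.
t = [42.51 ± √(42.51² − 2·18.7·15.5)] / 18.7 = (42.51 ± 35.04) / 18.7, so t = 0.3997 s or t = 4.147 s.
The first (ascending) time is 0.3997 s.

0.3997 s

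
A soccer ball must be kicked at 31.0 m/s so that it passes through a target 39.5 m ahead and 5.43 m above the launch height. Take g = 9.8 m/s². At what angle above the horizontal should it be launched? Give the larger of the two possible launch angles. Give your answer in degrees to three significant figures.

Trajectory: y = x tanθ − g x² (1 + tan²θ)/(2v₀²). With x = 39.5, y = 5.43, v₀ = 31.0, g = 9.80:
7.955 tan²θ − 39.5 tanθ + (13.39) = 0.
tanθ = [39.5 ± √(39.5² − 4 × 7.955 × (13.39))] / (2 × 7.955) = (39.5 ± 33.68) / 15.91, giving tanθ = 0.3658 or 4.599.
θ = 20.09° or 77.73°; the larger is 77.73°.

77.7°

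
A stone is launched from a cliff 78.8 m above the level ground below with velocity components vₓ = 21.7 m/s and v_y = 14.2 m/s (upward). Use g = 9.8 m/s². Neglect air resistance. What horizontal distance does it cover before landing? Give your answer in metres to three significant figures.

The projectile lands when y = 78.8 + (14.20) t − ½·9.80·t² = 0. Positive root: t = (14.20 + √(14.20² + 2·9.80·78.8)) / 9.80 = (14.20 + 41.79) / 9.80 = 5.713 s.
Horizontal distance: R = vₓ t = 21.70 × 5.713 = 124.0 m.

124 m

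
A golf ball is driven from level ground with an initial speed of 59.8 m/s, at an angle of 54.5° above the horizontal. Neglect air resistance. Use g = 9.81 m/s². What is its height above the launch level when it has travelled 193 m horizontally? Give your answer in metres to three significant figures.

Components: vₓ = 59.80 cos 54.5° = 34.73 m/s, v_y0 = 59.80 sin 54.5° = 48.68 m/s.
At x = 193 m, t = x/vₓ = 193/34.73 = 5.558 s.
Height: y = v_y0 t − ½ g t² = 48.68 × 5.558 − 4.905 × 5.558² = 270.6 − 151.5 = 119.1 m.

119 m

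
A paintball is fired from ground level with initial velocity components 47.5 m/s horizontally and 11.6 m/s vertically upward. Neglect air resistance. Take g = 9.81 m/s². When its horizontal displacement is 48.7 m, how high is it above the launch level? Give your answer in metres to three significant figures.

6.74 m

At x = 48.7 m, t = x/vₓ = 48.7/47.50 = 1.025 s.
Height: y = v_y0 t − ½ g t² = 11.60 × 1.025 − 4.905 × 1.025² = 11.89 − 5.156 = 6.737 m.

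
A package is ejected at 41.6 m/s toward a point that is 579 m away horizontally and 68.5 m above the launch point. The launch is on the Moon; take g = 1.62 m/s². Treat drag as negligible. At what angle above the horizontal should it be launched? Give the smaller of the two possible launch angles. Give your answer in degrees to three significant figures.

Trajectory: y = x tanθ − g x² (1 + tan²θ)/(2v₀²). With x = 579, y = 68.5, v₀ = 41.6, g = 1.62:
156.9 tan²θ − 579 tanθ + (225.4) = 0.
tanθ = [579 ± √(579² − 4 × 156.9 × (225.4))] / (2 × 156.9) = (579 ± 440.2) / 313.8, giving tanθ = 0.4423 or 3.248.
θ = 23.86° or 72.89°; the smaller is 23.86°.

23.9°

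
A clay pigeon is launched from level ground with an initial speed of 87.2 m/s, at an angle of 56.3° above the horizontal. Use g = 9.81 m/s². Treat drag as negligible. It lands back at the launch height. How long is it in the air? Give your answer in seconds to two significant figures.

15 s

vₓ = 87.20 cos 56.3° = 48.38 m/s; v_y0 = 87.20 sin 56.3° = 72.55 m/s.
It returns to y = 0 when t = 2 v_y0 / g = 2(72.55)/9.81 = 14.79 s.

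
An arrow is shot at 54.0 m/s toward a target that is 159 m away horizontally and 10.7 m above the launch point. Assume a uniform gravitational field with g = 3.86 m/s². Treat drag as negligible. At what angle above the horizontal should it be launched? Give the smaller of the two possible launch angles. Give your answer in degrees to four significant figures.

Trajectory: y = x tanθ − g x² (1 + tan²θ)/(2v₀²). With x = 159, y = 10.7, v₀ = 54.0, g = 3.86:
16.73 tan²θ − 159 tanθ + (27.43) = 0.
tanθ = [159 ± √(159² − 4 × 16.73 × (27.43))] / (2 × 16.73) = (159 ± 153.1) / 33.47, giving tanθ = 0.1758 or 9.327.
θ = 9.970° or 83.88°; the smaller is 9.970°.

9.970°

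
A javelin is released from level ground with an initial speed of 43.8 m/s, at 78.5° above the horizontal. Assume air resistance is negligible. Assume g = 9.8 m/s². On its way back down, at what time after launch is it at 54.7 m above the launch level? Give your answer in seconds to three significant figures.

vₓ = 43.80 cos 78.5° = 8.732 m/s; v_y0 = 43.80 sin 78.5° = 42.92 m/s.
Height y(t) = 42.92 t − 4.900 t² = 54.7 gives 4.900 t² − 42.92 t + 54.7 = 0.
t = [42.92 ± √(42.92² − 2·9.80·54.7)] / 9.80 = (42.92 ± 27.75) / 9.80, so t = 1.548 s or t = 7.211 s.
The descending-branch root is 7.211 s.

7.21 s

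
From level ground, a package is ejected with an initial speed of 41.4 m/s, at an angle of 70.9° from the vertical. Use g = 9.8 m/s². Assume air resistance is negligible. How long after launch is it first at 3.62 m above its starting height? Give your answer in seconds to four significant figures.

Components: vₓ = 41.40 sin 70.9° = 39.12 m/s, v_y0 = 41.40 cos 70.9° = 13.55 m/s.
Set y = v_y0 t − ½ g t² = 3.62: 4.900 t² − 13.55 t + 3.62 = 0.
t = [13.55 ± √(13.55² − 2·9.80·3.62)] / 9.80 = (13.55 ± 10.61) / 9.80, so t = 0.2997 s or t = 2.465 s.
The first (ascending) time is 0.2997 s.

0.2997 s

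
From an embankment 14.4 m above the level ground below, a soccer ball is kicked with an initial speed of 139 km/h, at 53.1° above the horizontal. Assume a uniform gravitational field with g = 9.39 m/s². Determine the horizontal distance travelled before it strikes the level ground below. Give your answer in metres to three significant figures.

Convert: 139 km/h = 139/3.6 = 38.61 m/s.
vₓ = 38.61 cos 53.1° = 23.18 m/s; v_y0 = 38.61 sin 53.1° = 30.88 m/s.
The projectile lands when y = 14.4 + (30.88) t − ½·9.39·t² = 0. Positive root: t = (30.88 + √(30.88² + 2·9.39·14.4)) / 9.39 = (30.88 + 34.98) / 9.39 = 7.014 s.
Horizontal distance: R = vₓ t = 23.18 × 7.014 = 162.6 m.

163 m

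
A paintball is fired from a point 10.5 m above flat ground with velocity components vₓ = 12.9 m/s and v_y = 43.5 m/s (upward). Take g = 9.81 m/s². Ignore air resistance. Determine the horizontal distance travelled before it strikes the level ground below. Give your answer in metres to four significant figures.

Vertical motion (up positive, ground at y = 0): 4.905 t² − (43.50) t − 10.5 = 0, so t = (43.50 + √(43.50² + 2·9.81·10.5)) / 9.81 = (43.50 + 45.81) / 9.81 = 9.104 s.
Horizontal distance: R = vₓ t = 12.90 × 9.104 = 117.4 m.

117.4 m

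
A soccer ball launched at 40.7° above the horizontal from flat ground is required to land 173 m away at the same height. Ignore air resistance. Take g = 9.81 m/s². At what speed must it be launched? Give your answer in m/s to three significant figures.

41.4 m/s

Level-ground range: R = v₀² sin(2θ)/g, so v₀ = √(gR / sin 2θ).
v₀ = √(9.81 × 173 / sin 81.40°) = √(1697 / 0.9888) = √1716.4 = 41.43 m/s.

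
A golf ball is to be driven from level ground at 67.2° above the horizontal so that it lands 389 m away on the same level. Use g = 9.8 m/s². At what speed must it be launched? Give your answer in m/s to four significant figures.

Level-ground range: R = v₀² sin(2θ)/g, so v₀ = √(gR / sin 2θ).
v₀ = √(9.80 × 389 / sin 134.4°) = √(3812 / 0.7145) = √5335.7 = 73.05 m/s.

73.05 m/s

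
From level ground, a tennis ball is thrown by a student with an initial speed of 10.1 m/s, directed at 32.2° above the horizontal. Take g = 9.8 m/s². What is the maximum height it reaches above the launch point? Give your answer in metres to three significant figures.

1.48 m

vₓ = 10.10 cos 32.2° = 8.547 m/s; v_y0 = 10.10 sin 32.2° = 5.382 m/s.
Peak height H = v_y0² / (2g) = 28.966 / 19.60 = 1.478 m.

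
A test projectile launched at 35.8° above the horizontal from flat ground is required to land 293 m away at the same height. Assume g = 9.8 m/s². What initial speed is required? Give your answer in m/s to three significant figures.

55.0 m/s

On level ground R = v₀² sin 2θ / g ⇒ v₀ = √(gR / sin 2θ).
v₀ = √(9.80 × 293 / sin 71.60°) = √(2871 / 0.9489) = √3026.1 = 55.01 m/s.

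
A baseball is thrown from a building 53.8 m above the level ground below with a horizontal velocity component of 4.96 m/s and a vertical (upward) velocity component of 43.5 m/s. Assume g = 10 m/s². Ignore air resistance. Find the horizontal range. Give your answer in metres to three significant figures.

Vertical motion (up positive, ground at y = 0): 5.000 t² − (43.50) t − 53.8 = 0, so t = (43.50 + √(43.50² + 2·10.0·53.8)) / 10.0 = (43.50 + 54.48) / 10.0 = 9.798 s.
Horizontal distance: R = vₓ t = 4.960 × 9.798 = 48.60 m.

48.6 m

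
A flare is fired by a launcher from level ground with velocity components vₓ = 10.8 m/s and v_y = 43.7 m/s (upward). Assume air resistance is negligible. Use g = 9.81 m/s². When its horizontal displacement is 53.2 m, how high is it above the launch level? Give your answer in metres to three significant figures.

At x = 53.2 m, t = x/vₓ = 53.2/10.80 = 4.926 s.
Height: y = v_y0 t − ½ g t² = 43.70 × 4.926 − 4.905 × 4.926² = 215.3 − 119.0 = 96.24 m.

96.2 m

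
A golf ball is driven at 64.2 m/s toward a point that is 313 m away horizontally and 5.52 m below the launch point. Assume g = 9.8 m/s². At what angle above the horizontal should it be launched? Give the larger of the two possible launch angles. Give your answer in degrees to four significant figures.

66.20°

Trajectory: y = x tanθ − g x² (1 + tan²θ)/(2v₀²). With x = 313, y = −5.52, v₀ = 64.2, g = 9.80:
116.5 tan²θ − 313 tanθ + (111.0) = 0.
tanθ = [313 ± √(313² − 4 × 116.5 × (111.0))] / (2 × 116.5) = (313 ± 215.1) / 232.9, giving tanθ = 0.4202 or 2.267.
θ = 22.79° or 66.20°; the larger is 66.20°.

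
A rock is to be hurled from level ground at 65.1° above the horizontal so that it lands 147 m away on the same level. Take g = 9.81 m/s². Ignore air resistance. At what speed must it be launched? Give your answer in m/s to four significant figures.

43.45 m/s

Level-ground range: R = v₀² sin(2θ)/g, so v₀ = √(gR / sin 2θ).
v₀ = √(9.81 × 147 / sin 130.2°) = √(1442 / 0.7638) = √1888.0 = 43.45 m/s.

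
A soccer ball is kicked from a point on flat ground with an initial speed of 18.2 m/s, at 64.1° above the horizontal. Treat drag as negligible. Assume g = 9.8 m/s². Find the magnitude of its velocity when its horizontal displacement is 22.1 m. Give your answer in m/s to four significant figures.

13.47 m/s

Horizontal component vₓ = 18.20 cos 64.1° = 7.950 m/s; vertical v_y0 = 18.20 sin 64.1° = 16.37 m/s.
x = vₓ t ⇒ t = 22.1/7.950 = 2.780 s.
Vertical velocity there: v_y = v_y0 − g t = 16.37 − 9.80 × 2.780 = −10.87 m/s.
Speed: √(vₓ² + v_y²) = √(7.950² + 10.87²) = 13.47 m/s.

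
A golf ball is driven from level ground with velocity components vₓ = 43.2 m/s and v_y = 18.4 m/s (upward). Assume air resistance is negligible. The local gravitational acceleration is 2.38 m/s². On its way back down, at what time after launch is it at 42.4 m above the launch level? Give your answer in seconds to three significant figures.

Set y = v_y0 t − ½ g t² = 42.4: 1.190 t² − 18.40 t + 42.4 = 0.
t = [18.40 ± √(18.40² − 2·2.38·42.4)] / 2.38 = (18.40 ± 11.69) / 2.38, so t = 2.818 s or t = 12.64 s.
The descending-branch root is 12.64 s.

12.6 s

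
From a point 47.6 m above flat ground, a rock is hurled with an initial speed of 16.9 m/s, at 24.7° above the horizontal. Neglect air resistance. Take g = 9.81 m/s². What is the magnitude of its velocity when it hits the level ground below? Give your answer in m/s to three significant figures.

34.9 m/s

Components: vₓ = 16.90 cos 24.7° = 15.35 m/s, v_y0 = 16.90 sin 24.7° = 7.062 m/s.
The projectile lands when y = 47.6 + (7.062) t − ½·9.81·t² = 0. Positive root: t = (7.062 + √(7.062² + 2·9.81·47.6)) / 9.81 = (7.062 + 31.37) / 9.81 = 3.917 s.
Vertical velocity at impact: v_y = v_y0 − g t = 7.062 − 9.81 × 3.917 = −31.37 m/s.
Speed: |v| = √(vₓ² + v_y²) = √(15.35² + 31.37²) = 34.92 m/s.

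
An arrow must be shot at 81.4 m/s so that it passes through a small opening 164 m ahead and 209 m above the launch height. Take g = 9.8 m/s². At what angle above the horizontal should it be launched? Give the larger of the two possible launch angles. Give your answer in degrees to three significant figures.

81.2°

Trajectory: y = x tanθ − g x² (1 + tan²θ)/(2v₀²). With x = 164, y = 209, v₀ = 81.4, g = 9.80:
19.89 tan²θ − 164 tanθ + (228.9) = 0.
tanθ = [164 ± √(164² − 4 × 19.89 × (228.9))] / (2 × 19.89) = (164 ± 93.20) / 39.78, giving tanθ = 1.780 or 6.465.
θ = 60.67° or 81.21°; the larger is 81.21°.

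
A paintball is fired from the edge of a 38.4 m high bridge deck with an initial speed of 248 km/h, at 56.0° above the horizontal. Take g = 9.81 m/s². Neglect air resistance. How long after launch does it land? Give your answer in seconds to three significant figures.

12.3 s

Convert: 248 km/h = 248/3.6 = 68.89 m/s.
Components: vₓ = 68.89 cos 56.0° = 38.52 m/s, v_y0 = 68.89 sin 56.0° = 57.11 m/s.
Vertical motion (up positive, ground at y = 0): 4.905 t² − (57.11) t − 38.4 = 0, so t = (57.11 + √(57.11² + 2·9.81·38.4)) / 9.81 = (57.11 + 63.37) / 9.81 = 12.28 s.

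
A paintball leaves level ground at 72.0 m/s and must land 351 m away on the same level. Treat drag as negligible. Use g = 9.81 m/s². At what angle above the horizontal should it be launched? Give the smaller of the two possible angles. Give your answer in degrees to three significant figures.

R = v₀² sin 2θ / g gives sin 2θ = gR/v₀² = 9.81·351/72.0² = 0.6642.
2θ = 41.62° or 180° − 41.62° = 138.4°, so θ = 20.81° or 69.19°.
The smaller angle is 20.81°.

20.8°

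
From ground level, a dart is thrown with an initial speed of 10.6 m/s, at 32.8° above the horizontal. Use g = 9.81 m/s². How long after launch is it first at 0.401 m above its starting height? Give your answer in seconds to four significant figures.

Components: vₓ = 10.60 cos 32.8° = 8.910 m/s, v_y0 = 10.60 sin 32.8° = 5.742 m/s.
Set y = v_y0 t − ½ g t² = 0.401: 4.905 t² − 5.742 t + 0.401 = 0.
t = [5.742 ± √(5.742² − 2·9.81·0.401)] / 9.81 = (5.742 ± 5.010) / 9.81, so t = 0.07459 s or t = 1.096 s.
The first (ascending) time is 0.07459 s.

0.07459 s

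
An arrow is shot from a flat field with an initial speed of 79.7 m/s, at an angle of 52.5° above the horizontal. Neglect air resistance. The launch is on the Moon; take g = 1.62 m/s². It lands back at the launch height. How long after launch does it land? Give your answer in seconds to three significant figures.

78.1 s

Resolve: vₓ = 79.70 cos 52.5° = 48.52 m/s and v_y0 = 79.70 sin 52.5° = 63.23 m/s.
Landing at launch height ⇒ T = 2 v_y0 / g = 2 × 63.23 / 1.62 = 78.06 s.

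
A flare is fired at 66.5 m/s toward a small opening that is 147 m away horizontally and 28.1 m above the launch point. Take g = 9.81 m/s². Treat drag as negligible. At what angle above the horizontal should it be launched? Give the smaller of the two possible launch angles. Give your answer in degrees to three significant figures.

20.7°

Trajectory: y = x tanθ − g x² (1 + tan²θ)/(2v₀²). With x = 147, y = 28.1, v₀ = 66.5, g = 9.81:
23.97 tan²θ − 147 tanθ + (52.07) = 0.
tanθ = [147 ± √(147² − 4 × 23.97 × (52.07))] / (2 × 23.97) = (147 ± 128.9) / 47.94, giving tanθ = 0.3774 or 5.756.
θ = 20.68° or 80.14°; the smaller is 20.68°.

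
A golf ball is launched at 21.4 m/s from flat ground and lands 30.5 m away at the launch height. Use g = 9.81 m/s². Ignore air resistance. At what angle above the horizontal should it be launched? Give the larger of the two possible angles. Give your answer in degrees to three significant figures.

Level-ground range R = v₀² sin(2θ)/g ⇒ sin(2θ) = gR/v₀² = 9.81 × 30.5 / 21.4² = 0.6533.
2θ = 40.79° or 180° − 40.79° = 139.2°, so θ = 20.40° or 69.60°.
The larger angle is 69.60°.

69.6°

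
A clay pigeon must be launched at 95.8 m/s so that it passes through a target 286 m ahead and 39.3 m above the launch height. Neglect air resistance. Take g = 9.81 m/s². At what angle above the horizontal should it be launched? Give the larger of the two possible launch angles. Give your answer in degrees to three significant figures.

80.9°

Trajectory: y = x tanθ − g x² (1 + tan²θ)/(2v₀²). With x = 286, y = 39.3, v₀ = 95.8, g = 9.81:
43.72 tan²θ − 286 tanθ + (83.02) = 0.
tanθ = [286 ± √(286² − 4 × 43.72 × (83.02))] / (2 × 43.72) = (286 ± 259.4) / 87.43, giving tanθ = 0.3044 or 6.238.
θ = 16.93° or 80.89°; the larger is 80.89°.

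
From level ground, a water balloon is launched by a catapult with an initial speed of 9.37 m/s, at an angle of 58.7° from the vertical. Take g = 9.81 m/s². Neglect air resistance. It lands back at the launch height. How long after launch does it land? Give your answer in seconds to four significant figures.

Components: vₓ = 9.370 sin 58.7° = 8.006 m/s, v_y0 = 9.370 cos 58.7° = 4.868 m/s.
It returns to y = 0 when t = 2 v_y0 / g = 2(4.868)/9.81 = 0.9924 s.

0.9924 s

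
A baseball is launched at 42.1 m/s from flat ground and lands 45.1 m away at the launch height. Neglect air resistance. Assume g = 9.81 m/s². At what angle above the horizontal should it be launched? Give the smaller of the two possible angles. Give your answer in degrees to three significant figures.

7.23°

From R = (v₀²/g) sin 2θ: sin 2θ = 9.81 × 45.1 / 1772.4 = 0.2496.
2θ = 14.46° or 180° − 14.46° = 165.5°, so θ = 7.228° or 82.77°.
The smaller angle is 7.228°.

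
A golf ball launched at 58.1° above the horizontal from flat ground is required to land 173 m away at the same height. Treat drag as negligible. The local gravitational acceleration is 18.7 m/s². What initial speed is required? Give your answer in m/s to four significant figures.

On level ground R = v₀² sin 2θ / g ⇒ v₀ = √(gR / sin 2θ).
v₀ = √(18.7 × 173 / sin 116.2°) = √(3235 / 0.8973) = √3605.5 = 60.05 m/s.

60.05 m/s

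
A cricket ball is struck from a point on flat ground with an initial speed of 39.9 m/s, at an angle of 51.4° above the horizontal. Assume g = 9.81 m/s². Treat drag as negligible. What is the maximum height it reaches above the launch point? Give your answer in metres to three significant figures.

Components: vₓ = 39.90 cos 51.4° = 24.89 m/s, v_y0 = 39.90 sin 51.4° = 31.18 m/s.
At the apex v_y = 0, so H = v_y0²/(2g) = 31.18²/19.62 = 49.56 m.

49.6 m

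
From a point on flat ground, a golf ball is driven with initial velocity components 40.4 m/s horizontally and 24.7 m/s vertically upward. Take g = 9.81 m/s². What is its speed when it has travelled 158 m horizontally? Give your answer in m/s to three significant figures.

x = vₓ t ⇒ t = 158/40.40 = 3.911 s.
Vertical velocity there: v_y = v_y0 − g t = 24.70 − 9.81 × 3.911 = −13.67 m/s.
Speed: √(vₓ² + v_y²) = √(40.40² + 13.67²) = 42.65 m/s.

42.6 m/s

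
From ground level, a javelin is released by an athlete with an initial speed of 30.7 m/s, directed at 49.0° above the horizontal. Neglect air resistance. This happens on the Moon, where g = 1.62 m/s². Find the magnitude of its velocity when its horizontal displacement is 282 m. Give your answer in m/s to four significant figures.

vₓ = 30.70 cos 49.0° = 20.14 m/s; v_y0 = 30.70 sin 49.0° = 23.17 m/s.
x = vₓ t ⇒ t = 282/20.14 = 14.00 s.
Vertical velocity there: v_y = v_y0 − g t = 23.17 − 1.62 × 14.00 = 0.4875 m/s.
Speed: √(vₓ² + v_y²) = √(20.14² + 0.4875²) = 20.15 m/s.

20.15 m/s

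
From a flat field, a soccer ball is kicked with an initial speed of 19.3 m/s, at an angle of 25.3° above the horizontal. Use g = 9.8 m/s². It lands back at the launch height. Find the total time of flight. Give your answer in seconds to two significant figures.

1.7 s

Components: vₓ = 19.30 cos 25.3° = 17.45 m/s, v_y0 = 19.30 sin 25.3° = 8.248 m/s.
Time of flight on level ground: T = 2 v_y0 / g = 2 × 8.248 / 9.80 = 1.683 s.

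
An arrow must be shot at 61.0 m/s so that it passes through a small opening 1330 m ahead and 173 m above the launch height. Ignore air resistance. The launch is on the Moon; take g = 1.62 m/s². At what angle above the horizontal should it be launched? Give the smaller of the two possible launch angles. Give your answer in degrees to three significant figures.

Trajectory: y = x tanθ − g x² (1 + tan²θ)/(2v₀²). With x = 1330, y = 173, v₀ = 61.0, g = 1.62:
385.1 tan²θ − 1330 tanθ + (558.1) = 0.
tanθ = [1330 ± √(1330² − 4 × 385.1 × (558.1))] / (2 × 385.1) = (1330 ± 953.6) / 770.1, giving tanθ = 0.4888 or 2.965.
θ = 26.05° or 71.36°; the smaller is 26.05°.

26.0°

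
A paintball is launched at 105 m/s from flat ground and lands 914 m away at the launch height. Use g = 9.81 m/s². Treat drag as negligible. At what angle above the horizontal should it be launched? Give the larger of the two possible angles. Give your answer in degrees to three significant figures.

62.8°

Level-ground range R = v₀² sin(2θ)/g ⇒ sin(2θ) = gR/v₀² = 9.81 × 914 / 105² = 0.8133.
2θ = 54.42° or 180° − 54.42° = 125.6°, so θ = 27.21° or 62.79°.
The larger angle is 62.79°.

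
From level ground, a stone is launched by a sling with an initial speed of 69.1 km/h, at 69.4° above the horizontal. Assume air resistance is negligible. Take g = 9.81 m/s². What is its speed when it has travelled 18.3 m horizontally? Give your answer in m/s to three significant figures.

10.9 m/s

Convert: 69.1 km/h = 69.1/3.6 = 19.19 m/s.
Horizontal component vₓ = 19.19 cos 69.4° = 6.753 m/s; vertical v_y0 = 19.19 sin 69.4° = 17.97 m/s.
At x = 18.3 m, t = x/vₓ = 18.3/6.753 = 2.710 s.
Vertical velocity there: v_y = v_y0 − g t = 17.97 − 9.81 × 2.710 = −8.615 m/s.
Speed: √(vₓ² + v_y²) = √(6.753² + 8.615²) = 10.95 m/s.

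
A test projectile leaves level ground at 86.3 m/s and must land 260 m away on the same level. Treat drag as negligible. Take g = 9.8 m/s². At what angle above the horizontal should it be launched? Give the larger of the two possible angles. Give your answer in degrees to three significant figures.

R = v₀² sin 2θ / g gives sin 2θ = gR/v₀² = 9.80·260/86.3² = 0.3421.
2θ = 20.01° or 180° − 20.01° = 160.0°, so θ = 10.00° or 80.00°.
The larger angle is 80.00°.

80.0°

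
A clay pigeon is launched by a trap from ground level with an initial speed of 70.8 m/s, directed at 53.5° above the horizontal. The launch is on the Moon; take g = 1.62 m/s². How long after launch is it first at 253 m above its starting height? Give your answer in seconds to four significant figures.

Horizontal component vₓ = 70.80 cos 53.5° = 42.11 m/s; vertical v_y0 = 70.80 sin 53.5° = 56.91 m/s.
Height y(t) = 56.91 t − 0.8100 t² = 253 gives 0.8100 t² − 56.91 t + 253 = 0.
t = [56.91 ± √(56.91² − 2·1.62·253)] / 1.62 = (56.91 ± 49.19) / 1.62, so t = 4.769 s or t = 65.49 s.
The first (ascending) time is 4.769 s.

4.769 s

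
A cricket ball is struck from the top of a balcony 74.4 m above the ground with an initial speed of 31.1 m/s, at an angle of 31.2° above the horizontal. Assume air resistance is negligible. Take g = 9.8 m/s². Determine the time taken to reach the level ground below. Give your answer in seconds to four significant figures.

vₓ = 31.10 cos 31.2° = 26.60 m/s; v_y0 = 31.10 sin 31.2° = 16.11 m/s.
The projectile lands when y = 74.4 + (16.11) t − ½·9.80·t² = 0. Positive root: t = (16.11 + √(16.11² + 2·9.80·74.4)) / 9.80 = (16.11 + 41.45) / 9.80 = 5.873 s.

5.873 s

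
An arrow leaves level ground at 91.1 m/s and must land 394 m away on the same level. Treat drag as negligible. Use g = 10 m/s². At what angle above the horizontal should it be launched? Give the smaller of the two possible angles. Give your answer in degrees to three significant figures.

Level-ground range R = v₀² sin(2θ)/g ⇒ sin(2θ) = gR/v₀² = 10.0 × 394 / 91.1² = 0.4747.
2θ = 28.34° or 180° − 28.34° = 151.7°, so θ = 14.17° or 75.83°.
The smaller angle is 14.17°.

14.2°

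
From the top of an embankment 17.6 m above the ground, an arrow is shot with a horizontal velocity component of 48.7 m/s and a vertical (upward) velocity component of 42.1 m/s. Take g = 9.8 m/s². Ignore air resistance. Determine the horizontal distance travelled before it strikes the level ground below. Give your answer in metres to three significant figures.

438 m

The projectile lands when y = 17.6 + (42.10) t − ½·9.80·t² = 0. Positive root: t = (42.10 + √(42.10² + 2·9.80·17.6)) / 9.80 = (42.10 + 46.01) / 9.80 = 8.991 s.
Horizontal distance: R = vₓ t = 48.70 × 8.991 = 437.9 m.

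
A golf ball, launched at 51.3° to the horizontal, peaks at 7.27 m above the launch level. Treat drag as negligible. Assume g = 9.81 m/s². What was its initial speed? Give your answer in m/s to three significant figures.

15.3 m/s

At the peak v_y = 0, so v_y0 = √(2gH) = √(2 × 9.81 × 7.27) = 11.94 m/s.
v_y0 = v₀ sin θ ⇒ v₀ = 11.94 / sin 51.3° = 15.30 m/s.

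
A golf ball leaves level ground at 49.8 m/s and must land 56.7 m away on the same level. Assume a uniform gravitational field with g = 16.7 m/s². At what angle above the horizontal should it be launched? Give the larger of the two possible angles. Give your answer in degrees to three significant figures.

From R = (v₀²/g) sin 2θ: sin 2θ = 16.7 × 56.7 / 2480.0 = 0.3818.
2θ = 22.45° or 180° − 22.45° = 157.6°, so θ = 11.22° or 78.78°.
The larger angle is 78.78°.

78.8°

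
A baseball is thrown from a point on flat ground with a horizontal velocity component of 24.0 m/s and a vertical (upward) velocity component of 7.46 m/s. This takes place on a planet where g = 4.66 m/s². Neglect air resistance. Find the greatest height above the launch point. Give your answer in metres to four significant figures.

Peak height H = v_y0² / (2g) = 55.652 / 9.320 = 5.971 m.

5.971 m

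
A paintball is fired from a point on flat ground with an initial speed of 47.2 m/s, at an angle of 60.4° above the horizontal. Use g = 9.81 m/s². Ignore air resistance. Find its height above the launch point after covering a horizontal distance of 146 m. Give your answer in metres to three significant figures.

Horizontal component vₓ = 47.20 cos 60.4° = 23.31 m/s; vertical v_y0 = 47.20 sin 60.4° = 41.04 m/s.
x = vₓ t ⇒ t = 146/23.31 = 6.262 s.
Height: y = v_y0 t − ½ g t² = 41.04 × 6.262 − 4.905 × 6.262² = 257.0 − 192.4 = 64.65 m.

64.6 m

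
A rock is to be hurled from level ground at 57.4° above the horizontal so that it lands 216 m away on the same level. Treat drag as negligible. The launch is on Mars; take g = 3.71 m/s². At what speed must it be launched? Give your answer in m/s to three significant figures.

29.7 m/s

On level ground R = v₀² sin 2θ / g ⇒ v₀ = √(gR / sin 2θ).
v₀ = √(3.71 × 216 / sin 114.8°) = √(801.4 / 0.9078) = √882.77 = 29.71 m/s.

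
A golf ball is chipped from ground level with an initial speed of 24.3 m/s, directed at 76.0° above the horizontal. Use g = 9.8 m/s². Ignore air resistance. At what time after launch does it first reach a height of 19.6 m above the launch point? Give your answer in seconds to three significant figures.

Horizontal component vₓ = 24.30 cos 76.0° = 5.879 m/s; vertical v_y0 = 24.30 sin 76.0° = 23.58 m/s.
Require v_y0 t − ½ g t² = 19.6, i.e. 4.900 t² − 23.58 t + 19.6 = 0.
Quadratic formula: t = (23.58 ± √171.77) / 9.80 = (23.58 ± 13.11) / 9.80 → t = 1.069 s or 3.743 s.
The first (ascending) time is 1.069 s.

1.07 s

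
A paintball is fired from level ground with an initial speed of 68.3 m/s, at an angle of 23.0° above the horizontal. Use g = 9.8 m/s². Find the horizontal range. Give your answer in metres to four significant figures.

Horizontal component vₓ = 68.30 cos 23.0° = 62.87 m/s; vertical v_y0 = 68.30 sin 23.0° = 26.69 m/s.
Time aloft: T = 2 v_y0 / g = 2 × 26.69 / 9.80 = 5.446 s.
Range: R = vₓ T = 62.87 × 5.446 = 342.4 m.

342.4 m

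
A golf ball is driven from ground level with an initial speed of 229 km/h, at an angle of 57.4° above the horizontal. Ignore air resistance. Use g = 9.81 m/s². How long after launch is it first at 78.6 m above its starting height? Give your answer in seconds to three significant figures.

1.75 s

Convert: 229 km/h = 229/3.6 = 63.61 m/s.
vₓ = 63.61 cos 57.4° = 34.27 m/s; v_y0 = 63.61 sin 57.4° = 53.59 m/s.
Height y(t) = 53.59 t − 4.905 t² = 78.6 gives 4.905 t² − 53.59 t + 78.6 = 0.
Quadratic formula: t = (53.59 ± √1329.7) / 9.81 = (53.59 ± 36.46) / 9.81 → t = 1.746 s or 9.180 s.
The first (ascending) time is 1.746 s.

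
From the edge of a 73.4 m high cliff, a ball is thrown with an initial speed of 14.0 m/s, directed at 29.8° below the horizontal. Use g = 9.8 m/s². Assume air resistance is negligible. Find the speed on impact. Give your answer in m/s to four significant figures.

40.43 m/s

vₓ = 14.00 cos 29.8° = 12.15 m/s; v_y0 = −6.958 m/s (downward).
The projectile lands when y = 73.4 + (−6.958) t − ½·9.80·t² = 0. Positive root: t = (−6.958 + √(6.958² + 2·9.80·73.4)) / 9.80 = (−6.958 + 38.56) / 9.80 = 3.225 s.
Vertical velocity at impact: v_y = v_y0 − g t = −6.958 − 9.80 × 3.225 = −38.56 m/s.
Speed: |v| = √(vₓ² + v_y²) = √(12.15² + 38.56²) = 40.43 m/s.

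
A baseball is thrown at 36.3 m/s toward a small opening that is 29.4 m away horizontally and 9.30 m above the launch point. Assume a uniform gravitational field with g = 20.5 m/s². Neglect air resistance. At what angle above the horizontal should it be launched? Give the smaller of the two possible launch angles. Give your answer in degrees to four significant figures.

32.54°

Trajectory: y = x tanθ − g x² (1 + tan²θ)/(2v₀²). With x = 29.4, y = 9.30, v₀ = 36.3, g = 20.5:
6.724 tan²θ − 29.4 tanθ + (16.02) = 0.
tanθ = [29.4 ± √(29.4² − 4 × 6.724 × (16.02))] / (2 × 6.724) = (29.4 ± 20.82) / 13.45, giving tanθ = 0.6382 or 3.734.
θ = 32.54° or 75.01°; the smaller is 32.54°.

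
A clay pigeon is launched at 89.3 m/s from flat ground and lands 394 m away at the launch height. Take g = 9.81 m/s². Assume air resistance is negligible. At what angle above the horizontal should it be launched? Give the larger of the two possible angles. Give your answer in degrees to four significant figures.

75.50°

From R = (v₀²/g) sin 2θ: sin 2θ = 9.81 × 394 / 7974.5 = 0.4847.
2θ = 28.99° or 180° − 28.99° = 151.0°, so θ = 14.50° or 75.50°.
The larger angle is 75.50°.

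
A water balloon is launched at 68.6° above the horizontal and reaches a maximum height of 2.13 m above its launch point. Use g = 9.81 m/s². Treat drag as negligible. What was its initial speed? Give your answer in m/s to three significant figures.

At the peak v_y = 0, so v_y0 = √(2gH) = √(2 × 9.81 × 2.13) = 6.465 m/s.
v_y0 = v₀ sin θ ⇒ v₀ = 6.465 / sin 68.6° = 6.943 m/s.

6.94 m/s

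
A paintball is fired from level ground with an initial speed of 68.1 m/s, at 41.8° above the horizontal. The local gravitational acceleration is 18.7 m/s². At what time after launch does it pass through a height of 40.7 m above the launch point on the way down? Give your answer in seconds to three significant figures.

Resolve: vₓ = 68.10 cos 41.8° = 50.77 m/s and v_y0 = 68.10 sin 41.8° = 45.39 m/s.
Height y(t) = 45.39 t − 9.350 t² = 40.7 gives 9.350 t² − 45.39 t + 40.7 = 0.
t = [45.39 ± √(45.39² − 2·18.7·40.7)] / 18.7 = (45.39 ± 23.20) / 18.7, so t = 1.187 s or t = 3.668 s.
The descending-branch root is 3.668 s.

3.67 s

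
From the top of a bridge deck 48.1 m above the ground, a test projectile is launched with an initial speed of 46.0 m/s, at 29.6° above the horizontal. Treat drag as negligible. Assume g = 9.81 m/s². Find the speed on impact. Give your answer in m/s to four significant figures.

Components: vₓ = 46.00 cos 29.6° = 40.00 m/s, v_y0 = 46.00 sin 29.6° = 22.72 m/s.
Vertical motion (up positive, ground at y = 0): 4.905 t² − (22.72) t − 48.1 = 0, so t = (22.72 + √(22.72² + 2·9.81·48.1)) / 9.81 = (22.72 + 38.21) / 9.81 = 6.211 s.
Vertical velocity at impact: v_y = v_y0 − g t = 22.72 − 9.81 × 6.211 = −38.21 m/s.
Speed: |v| = √(vₓ² + v_y²) = √(40.00² + 38.21²) = 55.31 m/s.

55.31 m/s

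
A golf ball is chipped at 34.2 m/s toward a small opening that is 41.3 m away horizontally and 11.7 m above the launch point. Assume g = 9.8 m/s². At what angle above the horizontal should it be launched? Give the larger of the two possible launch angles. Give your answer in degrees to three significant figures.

79.3°

Trajectory: y = x tanθ − g x² (1 + tan²θ)/(2v₀²). With x = 41.3, y = 11.7, v₀ = 34.2, g = 9.80:
7.146 tan²θ − 41.3 tanθ + (18.85) = 0.
tanθ = [41.3 ± √(41.3² − 4 × 7.146 × (18.85))] / (2 × 7.146) = (41.3 ± 34.16) / 14.29, giving tanθ = 0.4995 or 5.280.
θ = 26.54° or 79.28°; the larger is 79.28°.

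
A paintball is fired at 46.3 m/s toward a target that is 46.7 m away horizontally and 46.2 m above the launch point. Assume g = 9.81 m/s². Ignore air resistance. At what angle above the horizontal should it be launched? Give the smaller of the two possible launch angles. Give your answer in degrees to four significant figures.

51.74°

Trajectory: y = x tanθ − g x² (1 + tan²θ)/(2v₀²). With x = 46.7, y = 46.2, v₀ = 46.3, g = 9.81:
4.990 tan²θ − 46.7 tanθ + (51.19) = 0.
tanθ = [46.7 ± √(46.7² − 4 × 4.990 × (51.19))] / (2 × 4.990) = (46.7 ± 34.05) / 9.980, giving tanθ = 1.268 or 8.091.
θ = 51.74° or 82.95°; the smaller is 51.74°.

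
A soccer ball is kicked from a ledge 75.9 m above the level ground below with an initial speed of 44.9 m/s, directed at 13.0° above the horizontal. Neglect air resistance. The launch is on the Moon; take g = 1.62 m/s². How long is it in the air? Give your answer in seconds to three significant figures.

17.7 s

Components: vₓ = 44.90 cos 13.0° = 43.75 m/s, v_y0 = 44.90 sin 13.0° = 10.10 m/s.
With up positive and y = 0 at the ground: y(t) = 75.9 + (10.10) t − 0.8100 t². Setting y = 0 and taking the positive root: t = [10.10 + √(10.10² + 2·1.62·75.9)] / 1.62 = (10.10 + 18.65) / 1.62 = 17.75 s.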